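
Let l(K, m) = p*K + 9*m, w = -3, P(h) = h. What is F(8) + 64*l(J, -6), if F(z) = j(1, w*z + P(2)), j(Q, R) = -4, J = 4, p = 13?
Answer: -132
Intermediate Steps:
l(K, m) = 9*m + 13*K (l(K, m) = 13*K + 9*m = 9*m + 13*K)
F(z) = -4
F(8) + 64*l(J, -6) = -4 + 64*(9*(-6) + 13*4) = -4 + 64*(-54 + 52) = -4 + 64*(-2) = -4 - 128 = -132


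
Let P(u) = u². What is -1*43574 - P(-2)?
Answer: -43578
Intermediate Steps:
-1*43574 - P(-2) = -1*43574 - 1*(-2)² = -43574 - 1*4 = -43574 - 4 = -43578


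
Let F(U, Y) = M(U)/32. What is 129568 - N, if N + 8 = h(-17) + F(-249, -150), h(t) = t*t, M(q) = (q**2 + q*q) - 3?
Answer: 4013185/32 ≈ 1.2541e+5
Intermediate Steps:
M(q) = -3 + 2*q**2 (M(q) = (q**2 + q**2) - 3 = 2*q**2 - 3 = -3 + 2*q**2)
F(U, Y) = -3/32 + U**2/16 (F(U, Y) = (-3 + 2*U**2)/32 = (-3 + 2*U**2)*(1/32) = -3/32 + U**2/16)
h(t) = t**2
N = 132991/32 (N = -8 + ((-17)**2 + (-3/32 + (1/16)*(-249)**2)) = -8 + (289 + (-3/32 + (1/16)*62001)) = -8 + (289 + (-3/32 + 62001/16)) = -8 + (289 + 123999/32) = -8 + 133247/32 = 132991/32 ≈ 4156.0)
129568 - N = 129568 - 1*132991/32 = 129568 - 132991/32 = 4013185/32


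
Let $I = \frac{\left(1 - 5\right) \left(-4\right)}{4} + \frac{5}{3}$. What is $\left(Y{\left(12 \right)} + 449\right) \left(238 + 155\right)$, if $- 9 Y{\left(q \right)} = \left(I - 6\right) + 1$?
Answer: $\frac{1587851}{9} \approx 1.7643 \cdot 10^{5}$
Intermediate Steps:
$I = \frac{17}{3}$ ($I = \left(-4\right) \left(-4\right) \frac{1}{4} + 5 \cdot \frac{1}{3} = 16 \cdot \frac{1}{4} + \frac{5}{3} = 4 + \frac{5}{3} = \frac{17}{3} \approx 5.6667$)
$Y{\left(q \right)} = - \frac{2}{27}$ ($Y{\left(q \right)} = - \frac{\left(\frac{17}{3} - 6\right) + 1}{9} = - \frac{- \frac{1}{3} + 1}{9} = \left(- \frac{1}{9}\right) \frac{2}{3} = - \frac{2}{27}$)
$\left(Y{\left(12 \right)} + 449\right) \left(238 + 155\right) = \left(- \frac{2}{27} + 449\right) \left(238 + 155\right) = \frac{12121}{27} \cdot 393 = \frac{1587851}{9}$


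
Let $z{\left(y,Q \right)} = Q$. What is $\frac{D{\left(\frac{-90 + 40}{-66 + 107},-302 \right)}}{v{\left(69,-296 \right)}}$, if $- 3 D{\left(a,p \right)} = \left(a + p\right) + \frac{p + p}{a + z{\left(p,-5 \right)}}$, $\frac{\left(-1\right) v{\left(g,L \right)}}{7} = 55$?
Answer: $- \frac{2154836}{12075525} \approx -0.17845$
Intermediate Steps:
$v{\left(g,L \right)} = -385$ ($v{\left(g,L \right)} = \left(-7\right) 55 = -385$)
$D{\left(a,p \right)} = - \frac{a}{3} - \frac{p}{3} - \frac{2 p}{3 \left(-5 + a\right)}$ ($D{\left(a,p \right)} = - \frac{\left(a + p\right) + \frac{p + p}{a - 5}}{3} = - \frac{\left(a + p\right) + \frac{2 p}{-5 + a}}{3} = - \frac{a + p + \frac{2 p}{-5 + a}}{3} = - \frac{a}{3} - \frac{p}{3} - \frac{2 p}{3 \left(-5 + a\right)}$)
$\frac{D{\left(\frac{-90 + 40}{-66 + 107},-302 \right)}}{v{\left(69,-296 \right)}} = \frac{\frac{1}{3} \frac{1}{-5 + \frac{-90 + 40}{-66 + 107}} \left(- \left(\frac{-90 + 40}{-66 + 107}\right)^{2} + 3 \left(-302\right) + 5 \frac{-90 + 40}{-66 + 107} - \frac{-90 + 40}{-66 + 107} \left(-302\right)\right)}{-385} = \frac{- \left(- \frac{50}{41}\right)^{2} - 906 + 5 \left(- \frac{50}{41}\right) - - \frac{50}{41} \left(-302\right)}{3 \left(-5 - \frac{50}{41}\right)} \left(- \frac{1}{385}\right) = \frac{- \left(\left(-50\right) \frac{1}{41}\right)^{2} - 906 + 5 \left(\left(-50\right) \frac{1}{41}\right) - \left(-50\right) \frac{1}{41} \left(-302\right)}{3 \left(-5 - \frac{50}{41}\right)} \left(- \frac{1}{385}\right) = \frac{- \left(- \frac{50}{41}\right)^{2} - 906 + 5 \left(- \frac{50}{41}\right) - \left(- \frac{50}{41}\right) \left(-302\right)}{3 \left(-5 - \frac{50}{41}\right)} \left(- \frac{1}{385}\right) = \frac{\left(-1\right) \frac{2500}{1681} - 906 - \frac{250}{41} - \frac{15100}{41}}{3 \left(- \frac{255}{41}\right)} \left(- \frac{1}{385}\right) = \frac{1}{3} \left(- \frac{41}{255}\right) \left(- \frac{2500}{1681} - 906 - \frac{250}{41} - \frac{15100}{41}\right) \left(- \frac{1}{385}\right) = \frac{1}{3} \left(- \frac{41}{255}\right) \left(- \frac{2154836}{1681}\right) \left(- \frac{1}{385}\right) = \frac{2154836}{31365} \left(- \frac{1}{385}\right) = - \frac{2154836}{12075525}$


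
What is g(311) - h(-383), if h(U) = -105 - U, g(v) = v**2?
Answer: 96443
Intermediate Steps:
g(311) - h(-383) = 311**2 - (-105 - 1*(-383)) = 96721 - (-105 + 383) = 96721 - 1*278 = 96721 - 278 = 96443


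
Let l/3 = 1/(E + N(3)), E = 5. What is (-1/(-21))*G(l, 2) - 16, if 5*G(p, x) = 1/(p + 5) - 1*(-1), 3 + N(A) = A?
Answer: -15669/980 ≈ -15.989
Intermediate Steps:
N(A) = -3 + A
l = ⅗ (l = 3/(5 + (-3 + 3)) = 3/(5 + 0) = 3/5 = 3*(⅕) = ⅗ ≈ 0.60000)
G(p, x) = ⅕ + 1/(5*(5 + p)) (G(p, x) = (1/(p + 5) - 1*(-1))/5 = (1/(5 + p) + 1)/5 = (1 + 1/(5 + p))/5 = ⅕ + 1/(5*(5 + p)))
(-1/(-21))*G(l, 2) - 16 = (-1/(-21))*((6 + ⅗)/(5*(5 + ⅗))) - 16 = (-1*(-1/21))*((⅕)*(33/5)/(28/5)) - 16 = ((⅕)*(5/28)*(33/5))/21 - 16 = (1/21)*(33/140) - 16 = 11/980 - 16 = -15669/980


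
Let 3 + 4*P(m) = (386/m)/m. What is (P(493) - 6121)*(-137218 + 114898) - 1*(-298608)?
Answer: 33282172237452/243049 ≈ 1.3694e+8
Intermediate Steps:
P(m) = -3/4 + 193/(2*m**2) (P(m) = -3/4 + ((386/m)/m)/4 = -3/4 + (386/m**2)/4 = -3/4 + 193/(2*m**2))
(P(493) - 6121)*(-137218 + 114898) - 1*(-298608) = ((-3/4 + (193/2)/493**2) - 6121)*(-137218 + 114898) - 1*(-298608) = ((-3/4 + (193/2)*(1/243049)) - 6121)*(-22320) + 298608 = ((-3/4 + 193/486098) - 6121)*(-22320) + 298608 = (-728761/972196 - 6121)*(-22320) + 298608 = -5951540477/972196*(-22320) + 298608 = 33209595861660/243049 + 298608 = 33282172237452/243049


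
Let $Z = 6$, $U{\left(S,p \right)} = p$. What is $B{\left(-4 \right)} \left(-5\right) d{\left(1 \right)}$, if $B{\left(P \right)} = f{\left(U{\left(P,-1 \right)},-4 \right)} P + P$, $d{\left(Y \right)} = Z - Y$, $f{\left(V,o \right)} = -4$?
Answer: $-300$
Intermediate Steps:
$d{\left(Y \right)} = 6 - Y$
$B{\left(P \right)} = - 3 P$ ($B{\left(P \right)} = - 4 P + P = - 3 P$)
$B{\left(-4 \right)} \left(-5\right) d{\left(1 \right)} = \left(-3\right) \left(-4\right) \left(-5\right) \left(6 - 1\right) = 12 \left(-5\right) \left(6 - 1\right) = \left(-60\right) 5 = -300$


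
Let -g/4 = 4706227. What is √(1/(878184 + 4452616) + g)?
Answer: I*√1337388699361399473/266540 ≈ 4338.8*I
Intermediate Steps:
g = -18824908 (g = -4*4706227 = -18824908)
√(1/(878184 + 4452616) + g) = √(1/(878184 + 4452616) - 18824908) = √(1/5330800 - 18824908) = √(-100351819566399/5330800) = I*√1337388699361399473/266540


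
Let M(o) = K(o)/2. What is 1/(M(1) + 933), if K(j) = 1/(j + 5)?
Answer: 12/11197 ≈ 0.0010717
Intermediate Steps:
K(j) = 1/(5 + j)
M(o) = 1/(2*(5 + o)) (M(o) = 1/((5 + o)*2) = (1/2)/(5 + o) = 1/(2*(5 + o)))
1/(M(1) + 933) = 1/(1/(2*(5 + 1)) + 933) = 1/((1/2)/6 + 933) = 1/((1/2)*(1/6) + 933) = 1/(1/12 + 933) = 1/(11197/12) = 12/11197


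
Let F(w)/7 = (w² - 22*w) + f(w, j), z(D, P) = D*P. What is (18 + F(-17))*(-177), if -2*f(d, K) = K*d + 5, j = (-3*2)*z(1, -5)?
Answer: -2274981/2 ≈ -1.1375e+6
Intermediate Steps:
j = 30 (j = (-3*2)*(1*(-5)) = -6*(-5) = 30)
f(d, K) = -5/2 - K*d/2 (f(d, K) = -(K*d + 5)/2 = -(5 + K*d)/2 = -5/2 - K*d/2)
F(w) = -35/2 - 259*w + 7*w² (F(w) = 7*((w² - 22*w) + (-5/2 - ½*30*w)) = 7*((w² - 22*w) + (-5/2 - 15*w)) = 7*(-5/2 + w² - 37*w) = -35/2 - 259*w + 7*w²)
(18 + F(-17))*(-177) = (18 + (-35/2 - 259*(-17) + 7*(-17)²))*(-177) = (18 + (-35/2 + 4403 + 7*289))*(-177) = (18 + (-35/2 + 4403 + 2023))*(-177) = (18 + 12817/2)*(-177) = (12853/2)*(-177) = -2274981/2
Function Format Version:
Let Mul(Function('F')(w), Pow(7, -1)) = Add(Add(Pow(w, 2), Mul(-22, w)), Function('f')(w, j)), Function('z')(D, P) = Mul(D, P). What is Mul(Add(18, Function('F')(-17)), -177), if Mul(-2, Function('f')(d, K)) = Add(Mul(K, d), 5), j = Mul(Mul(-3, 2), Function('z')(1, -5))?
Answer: Rational(-2274981, 2) ≈ -1.1375e+6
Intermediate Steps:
j = 30 (j = Mul(Mul(-3, 2), Mul(1, -5)) = Mul(-6, -5) = 30)
Function('f')(d, K) = Add(Rational(-5, 2), Mul(Rational(-1, 2), K, d)) (Function('f')(d, K) = Mul(Rational(-1, 2), Add(Mul(K, d), 5)) = Mul(Rational(-1, 2), Add(5, Mul(K, d))) = Add(Rational(-5, 2), Mul(Rational(-1, 2), K, d)))
Function('F')(w) = Add(Rational(-35, 2), Mul(-259, w), Mul(7, Pow(w, 2))) (Function('F')(w) = Mul(7, Add(Add(Pow(w, 2), Mul(-22, w)), Add(Rational(-5, 2), Mul(Rational(-1, 2), 30, w)))) = Mul(7, Add(Add(Pow(w, 2), Mul(-22, w)), Add(Rational(-5, 2), Mul(-15, w)))) = Mul(7, Add(Rational(-5, 2), Pow(w, 2), Mul(-37, w))) = Add(Rational(-35, 2), Mul(-259, w), Mul(7, Pow(w, 2))))
Mul(Add(18, Function('F')(-17)), -177) = Mul(Add(18, Add(Rational(-35, 2), Mul(-259, -17), Mul(7, Pow(-17, 2)))), -177) = Mul(Add(18, Add(Rational(-35, 2), 4403, Mul(7, 289))), -177) = Mul(Add(18, Add(Rational(-35, 2), 4403, 2023)), -177) = Mul(Add(18, Rational(12817, 2)), -177) = Mul(Rational(12853, 2), -177) = Rational(-2274981, 2)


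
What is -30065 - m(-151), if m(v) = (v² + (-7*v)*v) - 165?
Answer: 106906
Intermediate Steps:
m(v) = -165 - 6*v² (m(v) = (v² - 7*v²) - 165 = -6*v² - 165 = -165 - 6*v²)
-30065 - m(-151) = -30065 - (-165 - 6*(-151)²) = -30065 - (-165 - 6*22801) = -30065 - (-165 - 136806) = -30065 - 1*(-136971) = -30065 + 136971 = 106906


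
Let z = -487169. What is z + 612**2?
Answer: -112625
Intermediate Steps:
z + 612**2 = -487169 + 612**2 = -487169 + 374544 = -112625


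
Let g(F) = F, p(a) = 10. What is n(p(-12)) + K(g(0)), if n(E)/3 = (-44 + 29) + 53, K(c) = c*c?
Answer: 114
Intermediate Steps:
K(c) = c²
n(E) = 114 (n(E) = 3*((-44 + 29) + 53) = 3*(-15 + 53) = 3*38 = 114)
n(p(-12)) + K(g(0)) = 114 + 0² = 114 + 0 = 114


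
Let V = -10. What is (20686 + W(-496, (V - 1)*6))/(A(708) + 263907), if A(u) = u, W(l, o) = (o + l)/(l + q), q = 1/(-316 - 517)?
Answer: 74324192/950701869 ≈ 0.078178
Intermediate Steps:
q = -1/833 (q = 1/(-833) = -1/833 ≈ -0.0012005)
W(l, o) = (l + o)/(-1/833 + l) (W(l, o) = (o + l)/(l - 1/833) = (l + o)/(-1/833 + l))
(20686 + W(-496, (V - 1)*6))/(A(708) + 263907) = (20686 + 833*(-496 + (-10 - 1)*6)/(-1 + 833*(-496)))/(708 + 263907) = (20686 + 833*(-496 - 11*6)/(-1 - 413168))/264615 = (20686 + 833*(-496 - 66)/(-413169))*(1/264615) = (20686 + 833*(-1/413169)*(-562))*(1/264615) = (20686 + 468146/413169)*(1/264615) = (8547282080/413169)*(1/264615) = 74324192/950701869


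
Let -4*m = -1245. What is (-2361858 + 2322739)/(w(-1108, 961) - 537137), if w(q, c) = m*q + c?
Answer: 39119/881041 ≈ 0.044401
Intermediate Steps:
m = 1245/4 (m = -¼*(-1245) = 1245/4 ≈ 311.25)
w(q, c) = c + 1245*q/4 (w(q, c) = 1245*q/4 + c = c + 1245*q/4)
(-2361858 + 2322739)/(w(-1108, 961) - 537137) = (-2361858 + 2322739)/((961 + (1245/4)*(-1108)) - 537137) = -39119/((961 - 344865) - 537137) = -39119/(-343904 - 537137) = -39119/(-881041) = -39119*(-1/881041) = 39119/881041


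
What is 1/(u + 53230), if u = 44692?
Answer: 1/97922 ≈ 1.0212e-5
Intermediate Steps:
1/(u + 53230) = 1/(44692 + 53230) = 1/97922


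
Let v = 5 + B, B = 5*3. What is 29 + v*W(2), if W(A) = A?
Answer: 69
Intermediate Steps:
B = 15
v = 20 (v = 5 + 15 = 20)
29 + v*W(2) = 29 + 20*2 = 29 + 40 = 69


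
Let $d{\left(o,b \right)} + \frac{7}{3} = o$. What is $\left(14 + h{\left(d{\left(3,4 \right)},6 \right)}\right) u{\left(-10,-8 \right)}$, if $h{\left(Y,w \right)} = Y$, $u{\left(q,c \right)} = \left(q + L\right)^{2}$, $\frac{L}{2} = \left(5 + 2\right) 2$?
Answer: $4752$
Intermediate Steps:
$d{\left(o,b \right)} = - \frac{7}{3} + o$
$L = 28$ ($L = 2 \left(5 + 2\right) 2 = 2 \cdot 7 \cdot 2 = 2 \cdot 14 = 28$)
$u{\left(q,c \right)} = \left(28 + q\right)^{2}$ ($u{\left(q,c \right)} = \left(q + 28\right)^{2} = \left(28 + q\right)^{2}$)
$\left(14 + h{\left(d{\left(3,4 \right)},6 \right)}\right) u{\left(-10,-8 \right)} = \left(14 + \left(- \frac{7}{3} + 3\right)\right) \left(28 - 10\right)^{2} = \left(14 + \frac{2}{3}\right) 18^{2} = \frac{44}{3} \cdot 324 = 4752$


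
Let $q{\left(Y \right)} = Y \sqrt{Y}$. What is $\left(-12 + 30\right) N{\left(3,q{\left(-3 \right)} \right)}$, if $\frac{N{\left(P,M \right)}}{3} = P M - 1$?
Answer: $-54 - 486 i \sqrt{3} \approx -54.0 - 841.78 i$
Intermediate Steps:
$q{\left(Y \right)} = Y^{\frac{3}{2}}$
$N{\left(P,M \right)} = -3 + 3 M P$ ($N{\left(P,M \right)} = 3 \left(P M - 1\right) = 3 \left(M P - 1\right) = 3 \left(-1 + M P\right) = -3 + 3 M P$)
$\left(-12 + 30\right) N{\left(3,q{\left(-3 \right)} \right)} = \left(-12 + 30\right) \left(-3 + 3 \left(-3\right)^{\frac{3}{2}} \cdot 3\right) = 18 \left(-3 + 3 \left(- 3 i \sqrt{3}\right) 3\right) = 18 \left(-3 - 27 i \sqrt{3}\right) = -54 - 486 i \sqrt{3}$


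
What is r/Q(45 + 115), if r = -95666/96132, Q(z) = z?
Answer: -47833/7690560 ≈ -0.0062197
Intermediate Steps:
r = -47833/48066 (r = -95666*1/96132 = -47833/48066 ≈ -0.99515)
r/Q(45 + 115) = -47833/(48066*(45 + 115)) = -47833/48066/160 = -47833/48066*1/160 = -47833/7690560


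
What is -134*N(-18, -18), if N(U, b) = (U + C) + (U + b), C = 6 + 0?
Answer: 6432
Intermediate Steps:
C = 6
N(U, b) = 6 + b + 2*U (N(U, b) = (U + 6) + (U + b) = (6 + U) + (U + b) = 6 + b + 2*U)
-134*N(-18, -18) = -134*(6 - 18 + 2*(-18)) = -134*(6 - 18 - 36) = -134*(-48) = 6432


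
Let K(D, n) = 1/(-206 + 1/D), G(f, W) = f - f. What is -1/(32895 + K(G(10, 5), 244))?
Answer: -1/32895 ≈ -3.0400e-5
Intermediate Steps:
G(f, W) = 0
-1/(32895 + K(G(10, 5), 244)) = -1/(32895 - 1*0/(-1 + 206*0)) = -1/(32895 - 1*0/(-1 + 0)) = -1/(32895 - 1*0/(-1)) = -1/(32895 - 1*0*(-1)) = -1/(32895 + 0) = -1/32895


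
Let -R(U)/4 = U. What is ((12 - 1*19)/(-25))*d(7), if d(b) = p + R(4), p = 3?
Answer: -91/25 ≈ -3.6400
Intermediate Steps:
R(U) = -4*U
d(b) = -13 (d(b) = 3 - 4*4 = 3 - 16 = -13)
((12 - 1*19)/(-25))*d(7) = ((12 - 1*19)/(-25))*(-13) = -(12 - 19)/25*(-13) = -1/25*(-7)*(-13) = (7/25)*(-13) = -91/25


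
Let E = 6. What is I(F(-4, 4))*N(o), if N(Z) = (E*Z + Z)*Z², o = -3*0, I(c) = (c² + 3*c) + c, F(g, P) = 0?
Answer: 0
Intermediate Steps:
I(c) = c² + 4*c
o = 0
N(Z) = 7*Z³ (N(Z) = (6*Z + Z)*Z² = (7*Z)*Z² = 7*Z³)
I(F(-4, 4))*N(o) = (0*(4 + 0))*(7*0³) = (0*4)*(7*0) = 0*0 = 0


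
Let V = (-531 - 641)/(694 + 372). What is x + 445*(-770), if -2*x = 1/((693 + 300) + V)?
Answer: -362306460433/1057366 ≈ -3.4265e+5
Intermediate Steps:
V = -586/533 (V = -1172/1066 = -1172*1/1066 = -586/533 ≈ -1.0994)
x = -533/1057366 (x = -1/(2*((693 + 300) - 586/533)) = -1/(2*(993 - 586/533)) = -1/(2*528683/533) = -½*533/528683 = -533/1057366 ≈ -0.00050408)
x + 445*(-770) = -533/1057366 + 445*(-770) = -533/1057366 - 342650 = -362306460433/1057366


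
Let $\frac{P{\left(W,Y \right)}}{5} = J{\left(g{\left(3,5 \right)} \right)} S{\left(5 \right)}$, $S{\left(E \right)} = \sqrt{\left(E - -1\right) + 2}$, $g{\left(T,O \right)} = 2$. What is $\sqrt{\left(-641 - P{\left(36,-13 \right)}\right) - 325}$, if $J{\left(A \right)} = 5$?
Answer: $\sqrt{-966 - 50 \sqrt{2}} \approx 32.198 i$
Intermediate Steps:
$S{\left(E \right)} = \sqrt{3 + E}$ ($S{\left(E \right)} = \sqrt{\left(E + 1\right) + 2} = \sqrt{\left(1 + E\right) + 2} = \sqrt{3 + E}$)
$P{\left(W,Y \right)} = 50 \sqrt{2}$ ($P{\left(W,Y \right)} = 5 \cdot 5 \sqrt{3 + 5} = 5 \cdot 5 \sqrt{8} = 5 \cdot 5 \cdot 2 \sqrt{2} = 5 \cdot 10 \sqrt{2} = 50 \sqrt{2}$)
$\sqrt{\left(-641 - P{\left(36,-13 \right)}\right) - 325} = \sqrt{\left(-641 - 50 \sqrt{2}\right) - 325} = \sqrt{-966 - 50 \sqrt{2}}$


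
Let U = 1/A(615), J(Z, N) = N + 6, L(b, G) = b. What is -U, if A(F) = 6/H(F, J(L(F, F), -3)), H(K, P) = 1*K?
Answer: -205/2 ≈ -102.50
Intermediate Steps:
J(Z, N) = 6 + N
H(K, P) = K
A(F) = 6/F
U = 205/2 (U = 1/(6/615) = 1/(6*(1/615)) = 1/(2/205) = 205/2 ≈ 102.50)
-U = -1*205/2 = -205/2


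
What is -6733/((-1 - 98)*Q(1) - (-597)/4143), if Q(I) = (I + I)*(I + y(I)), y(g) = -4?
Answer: -9298273/820513 ≈ -11.332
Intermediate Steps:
Q(I) = 2*I*(-4 + I) (Q(I) = (I + I)*(I - 4) = (2*I)*(-4 + I) = 2*I*(-4 + I))
-6733/((-1 - 98)*Q(1) - (-597)/4143) = -6733/((-1 - 98)*(2*1*(-4 + 1)) - (-597)/4143) = -6733/(-198*(-3) - (-597)/4143) = -6733/(-99*(-6) - 1*(-199/1381)) = -6733/(594 + 199/1381) = -6733/820513/1381 = -6733*1381/820513 = -9298273/820513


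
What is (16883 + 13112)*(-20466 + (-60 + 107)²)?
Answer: -547618715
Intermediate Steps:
(16883 + 13112)*(-20466 + (-60 + 107)²) = 29995*(-20466 + 47²) = 29995*(-20466 + 2209) = 29995*(-18257) = -547618715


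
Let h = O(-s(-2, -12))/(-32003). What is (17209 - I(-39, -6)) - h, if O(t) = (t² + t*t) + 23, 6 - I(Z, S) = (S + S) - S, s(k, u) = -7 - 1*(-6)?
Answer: 550355616/32003 ≈ 17197.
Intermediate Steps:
s(k, u) = -1 (s(k, u) = -7 + 6 = -1)
I(Z, S) = 6 - S (I(Z, S) = 6 - ((S + S) - S) = 6 - (2*S - S) = 6 - S)
O(t) = 23 + 2*t² (O(t) = (t² + t²) + 23 = 2*t² + 23 = 23 + 2*t²)
h = -25/32003 (h = (23 + 2*(-1*(-1))²)/(-32003) = (23 + 2*1²)*(-1/32003) = (23 + 2*1)*(-1/32003) = (23 + 2)*(-1/32003) = 25*(-1/32003) = -25/32003 ≈ -0.00078118)
(17209 - I(-39, -6)) - h = (17209 - (6 - 1*(-6))) - 1*(-25/32003) = (17209 - (6 + 6)) + 25/32003 = (17209 - 1*12) + 25/32003 = (17209 - 12) + 25/32003 = 17197 + 25/32003 = 550355616/32003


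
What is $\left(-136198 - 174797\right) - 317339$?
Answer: $-628334$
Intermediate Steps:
$\left(-136198 - 174797\right) - 317339 = -310995 - 317339 = -628334$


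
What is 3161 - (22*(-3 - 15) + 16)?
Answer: 3541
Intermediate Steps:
3161 - (22*(-3 - 15) + 16) = 3161 - (22*(-18) + 16) = 3161 - (-396 + 16) = 3161 - 1*(-380) = 3161 + 380 = 3541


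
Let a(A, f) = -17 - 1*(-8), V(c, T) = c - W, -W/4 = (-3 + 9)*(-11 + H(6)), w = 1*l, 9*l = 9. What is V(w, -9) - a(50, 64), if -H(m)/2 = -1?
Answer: -206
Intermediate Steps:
H(m) = 2 (H(m) = -2*(-1) = 2)
l = 1 (l = (1/9)*9 = 1)
w = 1 (w = 1*1 = 1)
W = 216 (W = -4*(-3 + 9)*(-11 + 2) = -24*(-9) = -4*(-54) = 216)
V(c, T) = -216 + c (V(c, T) = c - 1*216 = c - 216 = -216 + c)
a(A, f) = -9 (a(A, f) = -17 + 8 = -9)
V(w, -9) - a(50, 64) = (-216 + 1) - 1*(-9) = -215 + 9 = -206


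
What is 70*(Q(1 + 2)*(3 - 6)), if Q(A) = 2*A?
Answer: -1260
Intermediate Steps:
70*(Q(1 + 2)*(3 - 6)) = 70*((2*(1 + 2))*(3 - 6)) = 70*((2*3)*(-3)) = 70*(6*(-3)) = 70*(-18) = -1260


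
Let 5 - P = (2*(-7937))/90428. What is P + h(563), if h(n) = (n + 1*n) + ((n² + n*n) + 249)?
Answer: 28725275989/45214 ≈ 6.3532e+5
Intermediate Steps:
h(n) = 249 + 2*n + 2*n² (h(n) = (n + n) + ((n² + n²) + 249) = 2*n + (2*n² + 249) = 2*n + (249 + 2*n²) = 249 + 2*n + 2*n²)
P = 234007/45214 (P = 5 - 2*(-7937)/90428 = 5 - (-15874)/90428 = 5 - 1*(-7937/45214) = 5 + 7937/45214 = 234007/45214 ≈ 5.1755)
P + h(563) = 234007/45214 + (249 + 2*563 + 2*563²) = 234007/45214 + (249 + 1126 + 2*316969) = 234007/45214 + (249 + 1126 + 633938) = 234007/45214 + 635313 = 28725275989/45214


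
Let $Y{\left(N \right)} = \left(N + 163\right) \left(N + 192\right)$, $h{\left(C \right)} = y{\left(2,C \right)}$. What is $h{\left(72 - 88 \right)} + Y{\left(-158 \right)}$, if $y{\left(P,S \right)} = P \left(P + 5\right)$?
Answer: $184$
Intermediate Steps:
$y{\left(P,S \right)} = P \left(5 + P\right)$
$h{\left(C \right)} = 14$ ($h{\left(C \right)} = 2 \left(5 + 2\right) = 2 \cdot 7 = 14$)
$Y{\left(N \right)} = \left(163 + N\right) \left(192 + N\right)$
$h{\left(72 - 88 \right)} + Y{\left(-158 \right)} = 14 + \left(31296 + \left(-158\right)^{2} + 355 \left(-158\right)\right) = 14 + \left(31296 + 24964 - 56090\right) = 14 + 170 = 184$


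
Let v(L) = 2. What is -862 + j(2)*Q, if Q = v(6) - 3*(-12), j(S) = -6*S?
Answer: -1318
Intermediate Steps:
Q = 38 (Q = 2 - 3*(-12) = 2 + 36 = 38)
-862 + j(2)*Q = -862 - 6*2*38 = -862 - 12*38 = -862 - 456 = -1318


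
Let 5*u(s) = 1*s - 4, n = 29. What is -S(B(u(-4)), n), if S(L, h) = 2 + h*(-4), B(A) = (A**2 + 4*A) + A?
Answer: 114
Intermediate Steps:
u(s) = -4/5 + s/5 (u(s) = (1*s - 4)/5 = (s - 4)/5 = (-4 + s)/5 = -4/5 + s/5)
B(A) = A**2 + 5*A
S(L, h) = 2 - 4*h
-S(B(u(-4)), n) = -(2 - 4*29) = -(2 - 116) = -1*(-114) = 114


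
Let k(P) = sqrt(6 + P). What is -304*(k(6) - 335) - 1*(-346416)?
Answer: 448256 - 608*sqrt(3) ≈ 4.4720e+5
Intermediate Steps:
-304*(k(6) - 335) - 1*(-346416) = -304*(sqrt(6 + 6) - 335) - 1*(-346416) = -304*(sqrt(12) - 335) + 346416 = -304*(2*sqrt(3) - 335) + 346416 = -304*(-335 + 2*sqrt(3)) + 346416 = (101840 - 608*sqrt(3)) + 346416 = 448256 - 608*sqrt(3)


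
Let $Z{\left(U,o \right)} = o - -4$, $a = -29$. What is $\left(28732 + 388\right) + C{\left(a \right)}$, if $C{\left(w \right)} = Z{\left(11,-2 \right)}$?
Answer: $29122$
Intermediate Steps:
$Z{\left(U,o \right)} = 4 + o$ ($Z{\left(U,o \right)} = o + 4 = 4 + o$)
$C{\left(w \right)} = 2$ ($C{\left(w \right)} = 4 - 2 = 2$)
$\left(28732 + 388\right) + C{\left(a \right)} = \left(28732 + 388\right) + 2 = 29120 + 2 = 29122$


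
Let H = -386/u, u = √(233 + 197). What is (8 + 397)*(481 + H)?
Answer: 194805 - 15633*√430/43 ≈ 1.8727e+5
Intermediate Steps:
u = √430 ≈ 20.736
H = -193*√430/215 (H = -386*√430/430 = -193*√430/215 ≈ -18.615)
(8 + 397)*(481 + H) = (8 + 397)*(481 - 193*√430/215) = 405*(481 - 193*√430/215) = 194805 - 15633*√430/43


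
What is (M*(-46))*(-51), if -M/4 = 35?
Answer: -328440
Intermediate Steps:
M = -140 (M = -4*35 = -140)
(M*(-46))*(-51) = -140*(-46)*(-51) = 6440*(-51) = -328440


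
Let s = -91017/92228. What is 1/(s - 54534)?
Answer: -92228/5029652769 ≈ -1.8337e-5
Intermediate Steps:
s = -91017/92228 (s = -91017*1/92228 = -91017/92228 ≈ -0.98687)
1/(s - 54534) = 1/(-91017/92228 - 54534) = 1/(-5029652769/92228) = -92228/5029652769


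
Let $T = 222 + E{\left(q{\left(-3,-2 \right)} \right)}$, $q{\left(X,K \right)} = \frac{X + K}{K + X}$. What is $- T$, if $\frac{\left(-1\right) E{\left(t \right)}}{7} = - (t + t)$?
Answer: $-236$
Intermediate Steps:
$q{\left(X,K \right)} = 1$ ($q{\left(X,K \right)} = \frac{K + X}{K + X} = 1$)
$E{\left(t \right)} = 14 t$ ($E{\left(t \right)} = - 7 \left(- (t + t)\right) = - 7 \left(- 2 t\right) = 14 t$)
$T = 236$ ($T = 222 + 14 \cdot 1 = 222 + 14 = 236$)
$- T = \left(-1\right) 236 = -236$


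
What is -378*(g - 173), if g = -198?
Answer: 140238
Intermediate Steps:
-378*(g - 173) = -378*(-198 - 173) = -378*(-371) = 140238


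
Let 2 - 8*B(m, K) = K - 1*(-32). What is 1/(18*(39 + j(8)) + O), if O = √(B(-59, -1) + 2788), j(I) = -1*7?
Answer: 512/292437 - 10*√22/292437 ≈ 0.0015904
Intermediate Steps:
j(I) = -7
B(m, K) = -15/4 - K/8 (B(m, K) = ¼ - (K - 1*(-32))/8 = ¼ - (K + 32)/8 = ¼ - (32 + K)/8 = ¼ + (-4 - K/8) = -15/4 - K/8)
O = 45*√22/4 (O = √((-15/4 - ⅛*(-1)) + 2788) = √((-15/4 + ⅛) + 2788) = √(-29/8 + 2788) = √(22275/8) = 45*√22/4 ≈ 52.767)
1/(18*(39 + j(8)) + O) = 1/(18*(39 - 7) + 45*√22/4) = 1/(18*32 + 45*√22/4) = 1/(576 + 45*√22/4)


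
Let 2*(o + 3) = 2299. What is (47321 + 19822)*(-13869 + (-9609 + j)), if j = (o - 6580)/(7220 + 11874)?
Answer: -60199657165533/38188 ≈ -1.5764e+9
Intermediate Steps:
o = 2293/2 (o = -3 + (½)*2299 = -3 + 2299/2 = 2293/2 ≈ 1146.5)
j = -10867/38188 (j = (2293/2 - 6580)/(7220 + 11874) = -10867/2/19094 = -10867/2*1/19094 = -10867/38188 ≈ -0.28457)
(47321 + 19822)*(-13869 + (-9609 + j)) = (47321 + 19822)*(-13869 + (-9609 - 10867/38188)) = 67143*(-13869 - 366959359/38188) = 67143*(-896588731/38188) = -60199657165533/38188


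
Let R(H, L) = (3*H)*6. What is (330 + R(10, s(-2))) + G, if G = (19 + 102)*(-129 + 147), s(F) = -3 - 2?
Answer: 2688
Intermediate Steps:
s(F) = -5
R(H, L) = 18*H
G = 2178 (G = 121*18 = 2178)
(330 + R(10, s(-2))) + G = (330 + 18*10) + 2178 = (330 + 180) + 2178 = 510 + 2178 = 2688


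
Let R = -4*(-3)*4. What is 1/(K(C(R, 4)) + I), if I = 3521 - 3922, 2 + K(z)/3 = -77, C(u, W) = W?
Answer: -1/638 ≈ -0.0015674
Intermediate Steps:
R = 48 (R = 12*4 = 48)
K(z) = -237 (K(z) = -6 + 3*(-77) = -6 - 231 = -237)
I = -401
1/(K(C(R, 4)) + I) = 1/(-237 - 401) = 1/(-638) = -1/638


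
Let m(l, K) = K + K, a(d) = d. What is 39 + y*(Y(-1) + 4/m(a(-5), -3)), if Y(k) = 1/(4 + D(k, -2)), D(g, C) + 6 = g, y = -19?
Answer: 58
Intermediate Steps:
D(g, C) = -6 + g
m(l, K) = 2*K
Y(k) = 1/(-2 + k) (Y(k) = 1/(4 + (-6 + k)) = 1/(-2 + k))
39 + y*(Y(-1) + 4/m(a(-5), -3)) = 39 - 19*(1/(-2 - 1) + 4/((2*(-3)))) = 39 - 19*(1/(-3) + 4/(-6)) = 39 - 19*(-⅓ + 4*(-⅙)) = 39 - 19*(-⅓ - ⅔) = 39 - 19*(-1) = 39 + 19 = 58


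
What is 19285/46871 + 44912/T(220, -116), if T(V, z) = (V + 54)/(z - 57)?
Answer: -182085943403/6421327 ≈ -28356.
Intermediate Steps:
T(V, z) = (54 + V)/(-57 + z)
19285/46871 + 44912/T(220, -116) = 19285/46871 + 44912/(((54 + 220)/(-57 - 116))) = 19285*(1/46871) + 44912/((274/(-173))) = 19285/46871 + 44912/((-1/173*274)) = 19285/46871 + 44912/(-274/173) = 19285/46871 + 44912*(-173/274) = 19285/46871 - 3884888/137 = -182085943403/6421327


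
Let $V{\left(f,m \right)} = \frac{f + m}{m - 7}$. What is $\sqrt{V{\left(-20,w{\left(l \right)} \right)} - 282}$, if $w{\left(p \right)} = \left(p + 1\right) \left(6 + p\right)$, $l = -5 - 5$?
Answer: $\frac{i \sqrt{236698}}{29} \approx 16.776 i$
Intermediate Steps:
$l = -10$ ($l = -5 - 5 = -10$)
$w{\left(p \right)} = \left(1 + p\right) \left(6 + p\right)$
$V{\left(f,m \right)} = \frac{f + m}{-7 + m}$
$\sqrt{V{\left(-20,w{\left(l \right)} \right)} - 282} = \sqrt{\frac{-20 + \left(6 + \left(-10\right)^{2} + 7 \left(-10\right)\right)}{-7 + \left(6 + \left(-10\right)^{2} + 7 \left(-10\right)\right)} - 282} = \sqrt{\frac{-20 + \left(6 + 100 - 70\right)}{-7 + \left(6 + 100 - 70\right)} - 282} = \sqrt{\frac{-20 + 36}{-7 + 36} - 282} = \sqrt{\frac{1}{29} \cdot 16 - 282} = \sqrt{\frac{16}{29} - 282} = \sqrt{- \frac{8162}{29}} = \frac{i \sqrt{236698}}{29}$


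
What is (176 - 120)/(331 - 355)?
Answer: -7/3 ≈ -2.3333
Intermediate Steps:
(176 - 120)/(331 - 355) = 56/(-24) = 56*(-1/24) = -7/3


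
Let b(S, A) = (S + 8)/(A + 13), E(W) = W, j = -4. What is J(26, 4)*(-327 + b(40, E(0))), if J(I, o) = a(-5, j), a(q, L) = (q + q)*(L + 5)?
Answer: 42030/13 ≈ 3233.1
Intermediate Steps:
a(q, L) = 2*q*(5 + L) (a(q, L) = (2*q)*(5 + L) = 2*q*(5 + L))
J(I, o) = -10 (J(I, o) = 2*(-5)*(5 - 4) = 2*(-5)*1 = -10)
b(S, A) = (8 + S)/(13 + A)
J(26, 4)*(-327 + b(40, E(0))) = -10*(-327 + (8 + 40)/(13 + 0)) = -10*(-327 + 48/13) = -10*(-4203/13) = 42030/13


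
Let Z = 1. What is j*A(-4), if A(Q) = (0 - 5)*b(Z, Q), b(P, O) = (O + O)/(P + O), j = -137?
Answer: 5480/3 ≈ 1826.7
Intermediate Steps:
b(P, O) = 2*O/(O + P) (b(P, O) = (2*O)/(O + P) = 2*O/(O + P))
A(Q) = -10*Q/(1 + Q) (A(Q) = (0 - 5)*(2*Q/(Q + 1)) = -10*Q/(1 + Q))
j*A(-4) = -(-1370)*(-4)/(1 - 4) = -(-1370)*(-4)/(-3) = -(-1370)*(-4)*(-1)/3 = -137*(-40/3) = 5480/3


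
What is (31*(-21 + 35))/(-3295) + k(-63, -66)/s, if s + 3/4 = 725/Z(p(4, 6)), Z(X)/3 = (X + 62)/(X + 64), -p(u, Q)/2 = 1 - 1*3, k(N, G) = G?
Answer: -128781622/323908385 ≈ -0.39759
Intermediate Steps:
p(u, Q) = 4 (p(u, Q) = -2*(1 - 1*3) = -2*(1 - 3) = -2*(-2) = 4)
Z(X) = 3*(62 + X)/(64 + X) (Z(X) = 3*((X + 62)/(X + 64)) = 3*((62 + X)/(64 + X)) = 3*(62 + X)/(64 + X))
s = 98303/396 (s = -3/4 + 725/((3*(62 + 4)/(64 + 4))) = -3/4 + 725/((3*66/68)) = -3/4 + 725/((3*(1/68)*66)) = -3/4 + 725/(99/34) = -3/4 + 725*(34/99) = -3/4 + 24650/99 = 98303/396 ≈ 248.24)
(31*(-21 + 35))/(-3295) + k(-63, -66)/s = (31*(-21 + 35))/(-3295) - 66/98303/396 = (31*14)*(-1/3295) - 66*396/98303 = 434*(-1/3295) - 26136/98303 = -434/3295 - 26136/98303 = -128781622/323908385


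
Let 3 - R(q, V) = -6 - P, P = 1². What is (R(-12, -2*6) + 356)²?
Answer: 133956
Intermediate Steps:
P = 1
R(q, V) = 10 (R(q, V) = 3 - (-6 - 1*1) = 3 - (-6 - 1) = 3 - 1*(-7) = 3 + 7 = 10)
(R(-12, -2*6) + 356)² = (10 + 356)² = 366² = 133956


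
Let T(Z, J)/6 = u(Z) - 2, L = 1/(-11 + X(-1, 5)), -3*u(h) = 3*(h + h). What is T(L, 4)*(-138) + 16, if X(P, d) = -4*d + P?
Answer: 6481/4 ≈ 1620.3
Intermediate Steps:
X(P, d) = P - 4*d
u(h) = -2*h (u(h) = -(h + h) = -2*h)
L = -1/32 (L = 1/(-11 + (-1 - 4*5)) = 1/(-11 + (-1 - 20)) = 1/(-11 - 21) = 1/(-32) = -1/32 ≈ -0.031250)
T(Z, J) = -12 - 12*Z (T(Z, J) = 6*(-2*Z - 2) = 6*(-2 - 2*Z) = -12 - 12*Z)
T(L, 4)*(-138) + 16 = (-12 - 12*(-1/32))*(-138) + 16 = (-12 + 3/8)*(-138) + 16 = -93/8*(-138) + 16 = 6417/4 + 16 = 6481/4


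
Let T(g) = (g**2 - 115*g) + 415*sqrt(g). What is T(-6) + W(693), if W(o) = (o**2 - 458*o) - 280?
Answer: 163301 + 415*I*sqrt(6) ≈ 1.633e+5 + 1016.5*I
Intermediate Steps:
W(o) = -280 + o**2 - 458*o
T(g) = g**2 - 115*g + 415*sqrt(g)
T(-6) + W(693) = ((-6)**2 - 115*(-6) + 415*sqrt(-6)) + (-280 + 693**2 - 458*693) = (36 + 690 + 415*(I*sqrt(6))) + (-280 + 480249 - 317394) = (36 + 690 + 415*I*sqrt(6)) + 162575 = (726 + 415*I*sqrt(6)) + 162575 = 163301 + 415*I*sqrt(6)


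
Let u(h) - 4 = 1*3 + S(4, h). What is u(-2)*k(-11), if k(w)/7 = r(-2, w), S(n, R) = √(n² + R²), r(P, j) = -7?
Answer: -343 - 98*√5 ≈ -562.13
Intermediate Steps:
S(n, R) = √(R² + n²)
k(w) = -49 (k(w) = 7*(-7) = -49)
u(h) = 7 + √(16 + h²) (u(h) = 4 + (1*3 + √(h² + 4²)) = 4 + (3 + √(h² + 16)) = 4 + (3 + √(16 + h²)) = 7 + √(16 + h²))
u(-2)*k(-11) = (7 + √(16 + (-2)²))*(-49) = (7 + √(16 + 4))*(-49) = (7 + √20)*(-49) = (7 + 2*√5)*(-49) = -343 - 98*√5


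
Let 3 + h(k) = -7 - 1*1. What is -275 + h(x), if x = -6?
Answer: -286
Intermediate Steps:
h(k) = -11 (h(k) = -3 + (-7 - 1*1) = -3 + (-7 - 1) = -3 - 8 = -11)
-275 + h(x) = -275 - 11 = -286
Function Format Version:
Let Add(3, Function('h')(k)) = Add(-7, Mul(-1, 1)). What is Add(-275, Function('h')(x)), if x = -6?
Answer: -286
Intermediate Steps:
Function('h')(k) = -11 (Function('h')(k) = Add(-3, Add(-7, Mul(-1, 1))) = Add(-3, Add(-7, -1)) = Add(-3, -8) = -11)
Add(-275, Function('h')(x)) = Add(-275, -11) = -286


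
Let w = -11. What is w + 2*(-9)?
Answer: -29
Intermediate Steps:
w + 2*(-9) = -11 + 2*(-9) = -11 - 18 = -29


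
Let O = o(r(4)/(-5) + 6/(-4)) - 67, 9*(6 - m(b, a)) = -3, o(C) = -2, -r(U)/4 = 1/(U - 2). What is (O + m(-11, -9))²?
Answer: 35344/9 ≈ 3927.1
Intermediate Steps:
r(U) = -4/(-2 + U) (r(U) = -4/(U - 2) = -4/(-2 + U))
m(b, a) = 19/3 (m(b, a) = 6 - ⅑*(-3) = 6 + ⅓ = 19/3)
O = -69 (O = -2 - 67 = -69)
(O + m(-11, -9))² = (-69 + 19/3)² = (-188/3)² = 35344/9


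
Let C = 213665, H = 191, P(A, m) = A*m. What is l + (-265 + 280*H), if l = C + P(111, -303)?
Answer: 233247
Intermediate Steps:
l = 180032 (l = 213665 + 111*(-303) = 213665 - 33633 = 180032)
l + (-265 + 280*H) = 180032 + (-265 + 280*191) = 180032 + (-265 + 53480) = 180032 + 53215 = 233247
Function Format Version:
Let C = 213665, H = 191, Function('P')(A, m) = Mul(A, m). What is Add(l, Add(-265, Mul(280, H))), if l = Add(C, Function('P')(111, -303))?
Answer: 233247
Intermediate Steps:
l = 180032 (l = Add(213665, Mul(111, -303)) = Add(213665, -33633) = 180032)
Add(l, Add(-265, Mul(280, H))) = Add(180032, Add(-265, Mul(280, 191))) = Add(180032, Add(-265, 53480)) = Add(180032, 53215) = 233247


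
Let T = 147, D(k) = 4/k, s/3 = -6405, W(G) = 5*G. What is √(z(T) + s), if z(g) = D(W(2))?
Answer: I*√480365/5 ≈ 138.62*I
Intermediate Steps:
s = -19215 (s = 3*(-6405) = -19215)
z(g) = ⅖ (z(g) = 4/((5*2)) = 4/10 = 4*(⅒) = ⅖)
√(z(T) + s) = √(⅖ - 19215) = √(-96073/5) = I*√480365/5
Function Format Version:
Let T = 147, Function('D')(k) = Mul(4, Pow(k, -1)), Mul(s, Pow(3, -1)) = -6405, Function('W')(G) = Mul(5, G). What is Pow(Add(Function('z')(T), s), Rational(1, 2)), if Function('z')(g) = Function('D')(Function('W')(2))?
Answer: Mul(Rational(1, 5), I, Pow(480365, Rational(1, 2))) ≈ Mul(138.62, I)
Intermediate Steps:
s = -19215 (s = Mul(3, -6405) = -19215)
Function('z')(g) = Rational(2, 5) (Function('z')(g) = Mul(4, Pow(Mul(5, 2), -1)) = Mul(4, Pow(10, -1)) = Mul(4, Rational(1, 10)) = Rational(2, 5))
Pow(Add(Function('z')(T), s), Rational(1, 2)) = Pow(Add(Rational(2, 5), -19215), Rational(1, 2)) = Pow(Rational(-96073, 5), Rational(1, 2)) = Mul(Rational(1, 5), I, Pow(480365, Rational(1, 2)))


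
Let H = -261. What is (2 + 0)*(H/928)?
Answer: -9/16 ≈ -0.56250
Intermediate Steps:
(2 + 0)*(H/928) = (2 + 0)*(-261/928) = 2*(-261*1/928) = 2*(-9/32) = -9/16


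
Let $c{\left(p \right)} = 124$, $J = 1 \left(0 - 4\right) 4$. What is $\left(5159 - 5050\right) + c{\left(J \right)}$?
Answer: $233$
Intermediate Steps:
$J = -16$ ($J = 1 \left(-4\right) 4 = \left(-4\right) 4 = -16$)
$\left(5159 - 5050\right) + c{\left(J \right)} = \left(5159 - 5050\right) + 124 = 109 + 124 = 233$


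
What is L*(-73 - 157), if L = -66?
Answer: 15180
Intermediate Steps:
L*(-73 - 157) = -66*(-73 - 157) = -66*(-230) = 15180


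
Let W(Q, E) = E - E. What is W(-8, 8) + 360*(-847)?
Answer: -304920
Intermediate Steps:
W(Q, E) = 0
W(-8, 8) + 360*(-847) = 0 + 360*(-847) = 0 - 304920 = -304920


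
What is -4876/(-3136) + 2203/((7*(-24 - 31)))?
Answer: -179691/43120 ≈ -4.1672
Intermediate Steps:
-4876/(-3136) + 2203/((7*(-24 - 31))) = -4876*(-1/3136) + 2203/((7*(-55))) = 1219/784 + 2203/(-385) = 1219/784 + 2203*(-1/385) = 1219/784 - 2203/385 = -179691/43120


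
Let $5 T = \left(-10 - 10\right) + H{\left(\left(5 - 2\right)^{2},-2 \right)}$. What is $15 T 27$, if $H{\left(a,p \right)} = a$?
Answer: $-891$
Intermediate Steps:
$T = - \frac{11}{5}$ ($T = \frac{\left(-10 - 10\right) + \left(5 - 2\right)^{2}}{5} = \frac{-20 + 3^{2}}{5} = \frac{-20 + 9}{5} = \frac{1}{5} \left(-11\right) = - \frac{11}{5} \approx -2.2$)
$15 T 27 = 15 \left(- \frac{11}{5}\right) 27 = \left(-33\right) 27 = -891$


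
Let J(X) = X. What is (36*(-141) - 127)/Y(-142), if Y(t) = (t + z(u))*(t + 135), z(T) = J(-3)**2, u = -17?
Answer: -5203/931 ≈ -5.5886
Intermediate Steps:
z(T) = 9 (z(T) = (-3)**2 = 9)
Y(t) = (9 + t)*(135 + t) (Y(t) = (t + 9)*(t + 135) = (9 + t)*(135 + t))
(36*(-141) - 127)/Y(-142) = (36*(-141) - 127)/(1215 + (-142)**2 + 144*(-142)) = (-5076 - 127)/(1215 + 20164 - 20448) = -5203/931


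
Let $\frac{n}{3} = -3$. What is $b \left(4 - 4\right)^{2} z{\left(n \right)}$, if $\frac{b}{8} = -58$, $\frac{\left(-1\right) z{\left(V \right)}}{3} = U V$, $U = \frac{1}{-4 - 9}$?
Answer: $0$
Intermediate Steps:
$n = -9$ ($n = 3 \left(-3\right) = -9$)
$U = - \frac{1}{13}$ ($U = \frac{1}{-13} = - \frac{1}{13} \approx -0.076923$)
$z{\left(V \right)} = \frac{3 V}{13}$ ($z{\left(V \right)} = - 3 \left(- \frac{V}{13}\right) = \frac{3 V}{13}$)
$b = -464$ ($b = 8 \left(-58\right) = -464$)
$b \left(4 - 4\right)^{2} z{\left(n \right)} = - 464 \left(4 - 4\right)^{2} \cdot \frac{3}{13} \left(-9\right) = - 464 \cdot 0^{2} \left(- \frac{27}{13}\right) = \left(-464\right) 0 \left(- \frac{27}{13}\right) = 0 \left(- \frac{27}{13}\right) = 0$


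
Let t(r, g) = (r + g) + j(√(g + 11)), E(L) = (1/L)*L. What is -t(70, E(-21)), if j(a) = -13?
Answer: -58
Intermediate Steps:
E(L) = 1 (E(L) = L/L = 1)
t(r, g) = -13 + g + r (t(r, g) = (r + g) - 13 = (g + r) - 13 = -13 + g + r)
-t(70, E(-21)) = -(-13 + 1 + 70) = -1*58 = -58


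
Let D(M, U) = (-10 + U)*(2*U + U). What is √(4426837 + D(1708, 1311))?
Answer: √9543670 ≈ 3089.3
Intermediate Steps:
D(M, U) = 3*U*(-10 + U) (D(M, U) = (-10 + U)*(3*U) = 3*U*(-10 + U))
√(4426837 + D(1708, 1311)) = √(4426837 + 3*1311*(-10 + 1311)) = √(4426837 + 3*1311*1301) = √(4426837 + 5116833) = √9543670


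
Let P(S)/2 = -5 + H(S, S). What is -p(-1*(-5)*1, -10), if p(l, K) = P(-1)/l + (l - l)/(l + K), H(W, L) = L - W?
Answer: 2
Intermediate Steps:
P(S) = -10 (P(S) = 2*(-5 + (S - S)) = 2*(-5 + 0) = 2*(-5) = -10)
p(l, K) = -10/l (p(l, K) = -10/l + (l - l)/(l + K) = -10/l + 0/(K + l) = -10/l + 0 = -10/l)
-p(-1*(-5)*1, -10) = -(-10)/(-1*(-5)*1) = -(-10)/(5*1) = -(-10)/5 = -1*(-2) = 2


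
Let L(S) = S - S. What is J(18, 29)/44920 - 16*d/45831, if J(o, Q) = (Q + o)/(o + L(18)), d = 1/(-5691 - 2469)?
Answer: 4071769/69996769680 ≈ 5.8171e-5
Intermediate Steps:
L(S) = 0
d = -1/8160 (d = 1/(-8160) = -1/8160 ≈ -0.00012255)
J(o, Q) = (Q + o)/o (J(o, Q) = (Q + o)/(o + 0) = (Q + o)/o)
J(18, 29)/44920 - 16*d/45831 = ((29 + 18)/18)/44920 - 16*(-1/8160)/45831 = ((1/18)*47)*(1/44920) + (1/510)*(1/45831) = (47/18)*(1/44920) + 1/23373810 = 47/808560 + 1/23373810 = 4071769/69996769680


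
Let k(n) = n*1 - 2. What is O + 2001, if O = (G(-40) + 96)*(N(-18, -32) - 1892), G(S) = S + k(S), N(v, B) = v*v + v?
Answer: -20203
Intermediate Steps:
k(n) = -2 + n (k(n) = n - 2 = -2 + n)
N(v, B) = v + v² (N(v, B) = v² + v = v + v²)
G(S) = -2 + 2*S (G(S) = S + (-2 + S) = -2 + 2*S)
O = -22204 (O = ((-2 + 2*(-40)) + 96)*(-18*(1 - 18) - 1892) = ((-2 - 80) + 96)*(-18*(-17) - 1892) = (-82 + 96)*(306 - 1892) = 14*(-1586) = -22204)
O + 2001 = -22204 + 2001 = -20203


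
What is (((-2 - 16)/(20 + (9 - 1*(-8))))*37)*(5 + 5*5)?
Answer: -540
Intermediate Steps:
(((-2 - 16)/(20 + (9 - 1*(-8))))*37)*(5 + 5*5) = (-18/(20 + (9 + 8))*37)*(5 + 25) = (-18/(20 + 17)*37)*30 = (-18/37*37)*30 = (-18*1/37*37)*30 = -18/37*37*30 = -18*30 = -540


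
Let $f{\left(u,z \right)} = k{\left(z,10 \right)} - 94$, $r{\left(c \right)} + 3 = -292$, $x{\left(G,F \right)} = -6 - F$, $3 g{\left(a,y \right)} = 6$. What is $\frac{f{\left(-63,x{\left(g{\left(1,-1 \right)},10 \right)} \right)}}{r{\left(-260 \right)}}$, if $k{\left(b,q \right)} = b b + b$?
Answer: $- \frac{146}{295} \approx -0.49492$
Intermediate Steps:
$g{\left(a,y \right)} = 2$ ($g{\left(a,y \right)} = \frac{1}{3} \cdot 6 = 2$)
$r{\left(c \right)} = -295$ ($r{\left(c \right)} = -3 - 292 = -295$)
$k{\left(b,q \right)} = b + b^{2}$ ($k{\left(b,q \right)} = b^{2} + b = b + b^{2}$)
$f{\left(u,z \right)} = -94 + z \left(1 + z\right)$ ($f{\left(u,z \right)} = z \left(1 + z\right) - 94 = -94 + z \left(1 + z\right)$)
$\frac{f{\left(-63,x{\left(g{\left(1,-1 \right)},10 \right)} \right)}}{r{\left(-260 \right)}} = \frac{-94 + \left(-6 - 10\right) \left(1 - 16\right)}{-295} = \left(-94 + \left(-6 - 10\right) \left(1 - 16\right)\right) \left(- \frac{1}{295}\right) = \left(-94 - 16 \left(1 - 16\right)\right) \left(- \frac{1}{295}\right) = \left(-94 - -240\right) \left(- \frac{1}{295}\right) = \left(-94 + 240\right) \left(- \frac{1}{295}\right) = 146 \left(- \frac{1}{295}\right) = - \frac{146}{295}$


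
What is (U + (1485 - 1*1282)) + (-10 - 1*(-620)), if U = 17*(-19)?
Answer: 490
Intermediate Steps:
U = -323
(U + (1485 - 1*1282)) + (-10 - 1*(-620)) = (-323 + (1485 - 1*1282)) + (-10 - 1*(-620)) = (-323 + (1485 - 1282)) + (-10 + 620) = (-323 + 203) + 610 = -120 + 610 = 490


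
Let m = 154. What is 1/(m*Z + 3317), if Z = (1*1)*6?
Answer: 1/4241 ≈ 0.00023579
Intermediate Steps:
Z = 6 (Z = 1*6 = 6)
1/(m*Z + 3317) = 1/(154*6 + 3317) = 1/(924 + 3317) = 1/4241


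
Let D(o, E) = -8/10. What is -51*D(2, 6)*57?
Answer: 11628/5 ≈ 2325.6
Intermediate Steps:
D(o, E) = -⅘ (D(o, E) = -8*⅒ = -⅘)
-51*D(2, 6)*57 = -51*(-⅘)*57 = (204/5)*57 = 11628/5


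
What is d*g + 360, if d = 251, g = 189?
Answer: 47799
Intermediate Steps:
d*g + 360 = 251*189 + 360 = 47439 + 360 = 47799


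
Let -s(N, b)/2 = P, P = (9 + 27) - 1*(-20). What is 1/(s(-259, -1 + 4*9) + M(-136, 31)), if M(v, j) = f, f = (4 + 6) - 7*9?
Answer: -1/165 ≈ -0.0060606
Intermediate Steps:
f = -53 (f = 10 - 63 = -53)
M(v, j) = -53
P = 56 (P = 36 + 20 = 56)
s(N, b) = -112 (s(N, b) = -2*56 = -112)
1/(s(-259, -1 + 4*9) + M(-136, 31)) = 1/(-112 - 53) = 1/(-165) = -1/165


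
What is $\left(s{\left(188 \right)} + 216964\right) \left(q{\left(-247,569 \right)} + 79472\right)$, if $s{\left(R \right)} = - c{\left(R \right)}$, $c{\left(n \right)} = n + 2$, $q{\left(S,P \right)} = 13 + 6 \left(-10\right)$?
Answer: $17217274950$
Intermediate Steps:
$q{\left(S,P \right)} = -47$ ($q{\left(S,P \right)} = 13 - 60 = -47$)
$c{\left(n \right)} = 2 + n$
$s{\left(R \right)} = -2 - R$ ($s{\left(R \right)} = - (2 + R) = -2 - R$)
$\left(s{\left(188 \right)} + 216964\right) \left(q{\left(-247,569 \right)} + 79472\right) = \left(\left(-2 - 188\right) + 216964\right) \left(-47 + 79472\right) = \left(\left(-2 - 188\right) + 216964\right) 79425 = \left(-190 + 216964\right) 79425 = 216774 \cdot 79425 = 17217274950$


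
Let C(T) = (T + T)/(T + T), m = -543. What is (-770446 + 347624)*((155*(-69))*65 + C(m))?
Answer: 293934861028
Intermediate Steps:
C(T) = 1 (C(T) = (2*T)/((2*T)) = (2*T)*(1/(2*T)) = 1)
(-770446 + 347624)*((155*(-69))*65 + C(m)) = (-770446 + 347624)*((155*(-69))*65 + 1) = -422822*(-10695*65 + 1) = -422822*(-695175 + 1) = -422822*(-695174) = 293934861028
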